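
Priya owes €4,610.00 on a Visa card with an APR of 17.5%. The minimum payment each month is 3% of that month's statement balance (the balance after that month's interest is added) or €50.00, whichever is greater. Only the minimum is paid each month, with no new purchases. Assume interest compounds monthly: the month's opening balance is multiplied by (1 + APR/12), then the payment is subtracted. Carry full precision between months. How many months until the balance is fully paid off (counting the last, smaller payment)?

Monthly rate r = 17.5%/12 = 1.45833% = 0.0145833.
While 3% of the post-interest balance exceeds €50.00, each month B ← (B·(1+r))·(1 − 0.03), i.e. B shrinks by the factor (1+r)·0.97 = 0.98415.
This holds for months 1–65. Entering month 66 the balance is €1,631.42; 3% of the post-interest balance is now below €50.00, so the flat €50.00 minimum applies from here.
From month 66 a fixed €50.00 at rate r clears €1,631.42 in 45 more payments. Total: 65 + 45 = 110 months.

110 months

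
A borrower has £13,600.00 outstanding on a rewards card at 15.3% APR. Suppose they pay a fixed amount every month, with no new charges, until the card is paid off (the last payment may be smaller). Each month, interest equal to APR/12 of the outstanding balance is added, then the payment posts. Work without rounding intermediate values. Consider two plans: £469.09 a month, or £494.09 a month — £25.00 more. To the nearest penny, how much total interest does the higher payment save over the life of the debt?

£230.11

Monthly rate r = 15.3%/12 = 1.275% = 0.01275.
At £469.09/mo: n = ⌈−ln(1 − rB₀/P)/ln(1+r)⌉ = 37 payments (last £200.09); total interest = total paid − £13,600.00 = £3,487.33.
At £494.09/mo: 35 payments (last £58.16); total interest £3,257.22.
Interest saved = £3,487.33 − £3,257.22 = £230.11.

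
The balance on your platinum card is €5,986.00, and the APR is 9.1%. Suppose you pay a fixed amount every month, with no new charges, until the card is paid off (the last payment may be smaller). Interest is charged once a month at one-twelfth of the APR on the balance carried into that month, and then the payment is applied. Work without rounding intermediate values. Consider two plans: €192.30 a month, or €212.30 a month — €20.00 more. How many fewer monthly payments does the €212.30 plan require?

4 fewer payments

Monthly rate r = 9.1%/12 = 0.758333% = 0.00758333.
At €192.30/mo: n = ⌈−ln(1 − rB₀/P)/ln(1+r)⌉ = 36 payments (last €123.55); total interest = total paid − €5,986.00 = €868.05.
At €212.30/mo: 32 payments (last €179.17); total interest €774.47.
Payments saved = 36 − 32 = 4.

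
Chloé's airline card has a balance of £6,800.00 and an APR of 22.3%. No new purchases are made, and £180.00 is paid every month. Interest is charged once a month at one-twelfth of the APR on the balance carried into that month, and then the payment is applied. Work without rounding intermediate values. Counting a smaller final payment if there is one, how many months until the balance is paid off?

Monthly rate r = 22.3%/12 = 1.85833% = 0.0185833.
Recurrence: B ← B·(1+r) − £180.00.
Month 1: interest £126.37; balance after payment £6,746.37.
Month 2: interest £125.37; balance after payment £6,691.74.
Closed form: n = −ln(1 − rB₀/P)/ln(1+r) = −ln(0.29796)/ln(1.01858) ≈ 65.758, so the balance reaches zero during payment 66.

66 payments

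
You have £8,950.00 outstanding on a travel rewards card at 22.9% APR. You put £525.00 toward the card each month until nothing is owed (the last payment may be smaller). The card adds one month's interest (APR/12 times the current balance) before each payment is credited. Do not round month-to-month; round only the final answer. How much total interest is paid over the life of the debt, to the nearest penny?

£1,979.94

Monthly rate r = 22.9%/12 = 1.90833% = 0.0190833.
Payoff takes n = ⌈−ln(1 − rB₀/P)/ln(1+r)⌉ = ⌈20.818⌉ = 21 payments; the last is £429.94.
Total paid = 20·£525.00 + £429.94 = £10,929.94.
Total interest = total paid − principal = £10,929.94 − £8,950.00 = £1,979.94.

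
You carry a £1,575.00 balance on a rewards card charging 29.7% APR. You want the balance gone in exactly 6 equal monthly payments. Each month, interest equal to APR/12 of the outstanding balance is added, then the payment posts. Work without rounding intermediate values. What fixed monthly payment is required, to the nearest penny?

£285.70

Monthly rate r = 29.7%/12 = 2.475% = 0.02475.
Level-payment amortization: P = B₀·r / (1 − (1+r)^(−n)) = 1575.00·0.02475 / (1 − 1.02475^(−6)).
Denominator 1 − (1+r)^(−6) = 0.136440158.
P = 38.9812 / 0.136440158 ≈ 285.70.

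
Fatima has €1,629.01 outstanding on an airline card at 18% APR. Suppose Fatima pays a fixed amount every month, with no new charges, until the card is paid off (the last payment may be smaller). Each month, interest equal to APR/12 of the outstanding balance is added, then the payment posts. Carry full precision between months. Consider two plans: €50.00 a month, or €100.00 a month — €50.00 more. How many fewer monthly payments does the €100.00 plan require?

27 fewer payments

Monthly rate r = 18%/12 = 1.5% = 0.015.
At €50.00/mo: n = ⌈−ln(1 − rB₀/P)/ln(1+r)⌉ = 46 payments (last €2.76); total interest = total paid − €1,629.01 = €623.75.
At €100.00/mo: 19 payments (last €81.94); total interest €252.93.
Payments saved = 46 − 19 = 27.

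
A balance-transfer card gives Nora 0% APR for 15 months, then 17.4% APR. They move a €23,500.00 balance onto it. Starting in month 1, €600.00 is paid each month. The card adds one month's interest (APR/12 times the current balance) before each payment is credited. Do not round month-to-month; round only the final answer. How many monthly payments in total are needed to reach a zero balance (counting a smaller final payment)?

Promo months 1–15 at r₀ = 0%/12 = 0; months 16+ at r₁ = 17.4%/12 = 0.0145.
After month 15 (no interest yet): B = €23,500.00 − 15·€600.00 = €14,500.00.
Then at r₁ with €600.00/mo: n₂ = −ln(1 − r₁·B/P)/ln(1+r₁) ≈ 29.97 → 30 more payments.

45 payments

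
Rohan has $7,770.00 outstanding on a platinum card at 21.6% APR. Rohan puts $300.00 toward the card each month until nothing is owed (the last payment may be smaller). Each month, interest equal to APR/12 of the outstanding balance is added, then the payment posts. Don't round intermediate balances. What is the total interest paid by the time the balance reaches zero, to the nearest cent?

$2,786.52

Monthly rate r = 21.6%/12 = 1.8% = 0.018.
Payoff takes n = ⌈−ln(1 − rB₀/P)/ln(1+r)⌉ = ⌈35.187⌉ = 36 payments; the last is $56.52.
Total paid = 35·$300.00 + $56.52 = $10,556.52.
Total interest = total paid − principal = $10,556.52 − $7,770.00 = $2,786.52.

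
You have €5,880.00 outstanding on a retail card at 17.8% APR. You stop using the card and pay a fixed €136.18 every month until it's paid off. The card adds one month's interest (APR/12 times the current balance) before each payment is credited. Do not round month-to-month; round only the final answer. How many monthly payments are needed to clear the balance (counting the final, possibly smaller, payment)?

Monthly rate r = 17.8%/12 = 1.48333% = 0.0148333.
Recurrence: B ← B·(1+r) − €136.18.
Month 1: interest €87.22; balance after payment €5,831.04.
Month 2: interest €86.49; balance after payment €5,781.35.
Closed form: n = −ln(1 − rB₀/P)/ln(1+r) = −ln(0.35952)/ln(1.01483) ≈ 69.475, so the balance reaches zero during payment 70.

70 payments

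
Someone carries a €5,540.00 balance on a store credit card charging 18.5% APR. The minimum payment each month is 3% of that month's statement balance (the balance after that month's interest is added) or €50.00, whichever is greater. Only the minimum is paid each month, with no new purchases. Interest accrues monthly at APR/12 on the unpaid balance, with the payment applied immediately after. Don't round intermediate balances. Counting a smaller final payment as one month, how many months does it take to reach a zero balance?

127 months

Monthly rate r = 18.5%/12 = 1.54167% = 0.0154167.
While 3% of the post-interest balance exceeds €50.00, each month B ← (B·(1+r))·(1 − 0.03), i.e. B shrinks by the factor (1+r)·0.97 = 0.98495.
This holds for months 1–81. Entering month 82 the balance is €1,622.59; 3% of the post-interest balance is now below €50.00, so the flat €50.00 minimum applies from here.
From month 82 a fixed €50.00 at rate r clears €1,622.59 in 46 more payments. Total: 81 + 46 = 127 months.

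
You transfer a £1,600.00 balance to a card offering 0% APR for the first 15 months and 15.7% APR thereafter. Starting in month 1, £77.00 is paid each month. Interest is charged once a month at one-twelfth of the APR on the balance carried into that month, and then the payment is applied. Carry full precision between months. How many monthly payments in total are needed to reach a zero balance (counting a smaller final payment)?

Promo months 1–15 at r₀ = 0%/12 = 0; months 16+ at r₁ = 15.7%/12 = 0.0130833.
After month 15 (no interest yet): B = £1,600.00 − 15·£77.00 = £445.00.
Then at r₁ with £77.00/mo: n₂ = −ln(1 − r₁·B/P)/ln(1+r₁) ≈ 6.05 → 7 more payments.

22 months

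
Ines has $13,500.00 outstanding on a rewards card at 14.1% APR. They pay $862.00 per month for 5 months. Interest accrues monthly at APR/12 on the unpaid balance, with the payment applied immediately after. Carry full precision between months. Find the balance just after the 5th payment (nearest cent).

$9,899.50

Monthly rate r = 14.1%/12 = 1.175% = 0.01175.
Each month: B ← B·(1+r) − $862.00.
Month 1: interest $158.62; balance after payment $12,796.62.
Month 2: interest $150.36; balance after payment $12,084.99.
Month 3: interest $142.00; balance after payment $11,364.98.
Month 4: interest $133.54; balance after payment $10,636.52.
Month 5: interest $124.98; balance after payment $9,899.50.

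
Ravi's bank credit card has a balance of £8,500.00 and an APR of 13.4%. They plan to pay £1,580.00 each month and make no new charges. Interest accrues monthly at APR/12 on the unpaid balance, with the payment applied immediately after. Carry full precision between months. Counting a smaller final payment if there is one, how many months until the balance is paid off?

Monthly rate r = 13.4%/12 = 1.11667% = 0.0111667.
Recurrence: B ← B·(1+r) − £1,580.00.
Month 1: interest £94.92; balance after payment £7,014.92.
Month 2: interest £78.33; balance after payment £5,513.25.
Month 3: interest £61.56; balance after payment £3,994.81.
Month 4: interest £44.61; balance after payment £2,459.42.
Month 5: interest £27.46; balance after payment £906.89.
Month 6: interest £10.13; balance after payment £0.00.

6 months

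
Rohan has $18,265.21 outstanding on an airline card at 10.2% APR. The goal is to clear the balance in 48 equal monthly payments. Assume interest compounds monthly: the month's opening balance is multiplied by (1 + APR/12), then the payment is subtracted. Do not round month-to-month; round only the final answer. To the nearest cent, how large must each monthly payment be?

Monthly rate r = 10.2%/12 = 0.85% = 0.0085.
Level-payment amortization: P = B₀·r / (1 − (1+r)^(−n)) = 18265.21·0.0085 / (1 − 1.0085^(−48)).
Denominator 1 − (1+r)^(−48) = 0.333873551.
P = 155.254 / 0.333873551 ≈ 465.01.

$465.01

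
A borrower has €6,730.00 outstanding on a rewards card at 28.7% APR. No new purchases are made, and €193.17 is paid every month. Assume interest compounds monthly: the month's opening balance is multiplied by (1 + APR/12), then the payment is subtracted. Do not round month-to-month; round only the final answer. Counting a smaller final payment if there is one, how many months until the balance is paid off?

76 months

Monthly rate r = 28.7%/12 = 2.39167% = 0.0239167.
Recurrence: B ← B·(1+r) − €193.17.
Month 1: interest €160.96; balance after payment €6,697.79.
Month 2: interest €160.19; balance after payment €6,664.81.
Closed form: n = −ln(1 − rB₀/P)/ln(1+r) = −ln(0.16675)/ln(1.02392) ≈ 75.788, so the balance reaches zero during payment 76.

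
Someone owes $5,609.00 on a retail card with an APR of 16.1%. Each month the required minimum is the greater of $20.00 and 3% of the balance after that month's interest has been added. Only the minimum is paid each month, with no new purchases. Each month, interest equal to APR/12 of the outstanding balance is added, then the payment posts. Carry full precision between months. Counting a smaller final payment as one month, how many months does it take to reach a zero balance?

169 months

Monthly rate r = 16.1%/12 = 1.34167% = 0.0134167.
While 3% of the post-interest balance exceeds $20.00, each month B ← (B·(1+r))·(1 − 0.03), i.e. B shrinks by the factor (1+r)·0.97 = 0.98301.
This holds for months 1–126. Entering month 127 the balance is $647.76; 3% of the post-interest balance is now below $20.00, so the flat $20.00 minimum applies from here.
From month 127 a fixed $20.00 at rate r clears $647.76 in 43 more payments. Total: 126 + 43 = 169 months.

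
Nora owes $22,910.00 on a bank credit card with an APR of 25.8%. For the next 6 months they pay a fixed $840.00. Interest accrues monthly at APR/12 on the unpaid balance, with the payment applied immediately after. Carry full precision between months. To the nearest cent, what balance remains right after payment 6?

Monthly rate r = 25.8%/12 = 2.15% = 0.0215.
Each month: B ← B·(1+r) − $840.00.
Month 1: interest $492.57; balance after payment $22,562.56.
Month 2: interest $485.10; balance after payment $22,207.66.
Month 3: interest $477.46; balance after payment $21,845.12.
Month 4: interest $469.67; balance after payment $21,474.80.
Month 5: interest $461.71; balance after payment $21,096.50.
Month 6: interest $453.57; balance after payment $20,710.08.

$20,710.08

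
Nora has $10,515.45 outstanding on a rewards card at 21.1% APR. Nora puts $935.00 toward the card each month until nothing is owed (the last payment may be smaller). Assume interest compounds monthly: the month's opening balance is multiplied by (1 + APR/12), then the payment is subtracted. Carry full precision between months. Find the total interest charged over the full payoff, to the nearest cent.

$1,305.55

Monthly rate r = 21.1%/12 = 1.75833% = 0.0175833.
Payoff takes n = ⌈−ln(1 − rB₀/P)/ln(1+r)⌉ = ⌈12.641⌉ = 13 payments; the last is $601.00.
Total paid = 12·$935.00 + $601.00 = $11,821.00.
Total interest = total paid − principal = $11,821.00 − $10,515.45 = $1,305.55.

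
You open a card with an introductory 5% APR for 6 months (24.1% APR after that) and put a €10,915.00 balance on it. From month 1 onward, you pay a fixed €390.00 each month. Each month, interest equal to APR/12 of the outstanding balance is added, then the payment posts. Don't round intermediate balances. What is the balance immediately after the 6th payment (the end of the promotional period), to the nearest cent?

Promo months 1–6 at r₀ = 5%/12 = 0.00416667; months 7+ at r₁ = 24.1%/12 = 0.0200833.
After month 6: iterate B ← B·(1+r₀) − €390.00 for 6 months → €8,826.22.

€8,826.22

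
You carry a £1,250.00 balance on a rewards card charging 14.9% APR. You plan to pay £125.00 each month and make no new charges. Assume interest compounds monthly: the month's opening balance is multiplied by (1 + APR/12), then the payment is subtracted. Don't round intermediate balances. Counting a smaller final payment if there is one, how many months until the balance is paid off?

11 months

Monthly rate r = 14.9%/12 = 1.24167% = 0.0124167.
Recurrence: B ← B·(1+r) − £125.00.
Month 1: interest £15.52; balance after payment £1,140.52.
Month 2: interest £14.16; balance after payment £1,029.68.
Closed form: n = −ln(1 − rB₀/P)/ln(1+r) = −ln(0.87583)/ln(1.01242) ≈ 10.744, so the balance reaches zero during payment 11.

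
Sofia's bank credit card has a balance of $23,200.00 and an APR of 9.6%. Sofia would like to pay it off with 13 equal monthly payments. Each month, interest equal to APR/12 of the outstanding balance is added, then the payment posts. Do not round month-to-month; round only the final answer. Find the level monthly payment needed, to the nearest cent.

$1,886.15

Monthly rate r = 9.6%/12 = 0.8% = 0.008.
Level-payment amortization: P = B₀·r / (1 − (1+r)^(−n)) = 23200.00·0.008 / (1 − 1.008^(−13)).
Denominator 1 − (1+r)^(−13) = 0.0984017033.
P = 185.6 / 0.0984017033 ≈ 1886.15.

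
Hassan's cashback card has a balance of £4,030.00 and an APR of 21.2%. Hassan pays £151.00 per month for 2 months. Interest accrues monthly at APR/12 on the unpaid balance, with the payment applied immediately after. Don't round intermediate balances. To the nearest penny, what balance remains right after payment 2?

Monthly rate r = 21.2%/12 = 1.76667% = 0.0176667.
Each month: B ← B·(1+r) − £151.00.
Month 1: interest £71.20; balance after payment £3,950.20.
Month 2: interest £69.79; balance after payment £3,868.98.

£3,868.98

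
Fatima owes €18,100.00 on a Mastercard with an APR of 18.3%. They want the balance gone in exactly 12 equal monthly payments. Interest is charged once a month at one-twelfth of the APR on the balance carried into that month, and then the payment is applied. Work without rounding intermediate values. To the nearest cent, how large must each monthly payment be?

€1,661.99

Monthly rate r = 18.3%/12 = 1.525% = 0.01525.
Level-payment amortization: P = B₀·r / (1 − (1+r)^(−n)) = 18100.00·0.01525 / (1 − 1.01525^(−12)).
Denominator 1 − (1+r)^(−12) = 0.166080706.
P = 276.025 / 0.166080706 ≈ 1661.99.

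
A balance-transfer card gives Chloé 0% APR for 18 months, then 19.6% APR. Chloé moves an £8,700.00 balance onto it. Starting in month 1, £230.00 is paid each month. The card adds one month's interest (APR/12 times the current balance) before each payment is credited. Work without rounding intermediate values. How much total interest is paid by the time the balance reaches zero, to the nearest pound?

Promo months 1–18 at r₀ = 0%/12 = 0; months 19+ at r₁ = 19.6%/12 = 0.0163333.
After month 18 (no interest yet): B = £8,700.00 − 18·£230.00 = £4,560.00.
Then at r₁ with £230.00/mo: n₂ = −ln(1 − r₁·B/P)/ln(1+r₁) ≈ 24.15 → 25 more payments.
Total paid = 42·£230.00 + £35.33 = £9,695.33; interest = £9,695.33 − £8,700.00 = £995.33.

£995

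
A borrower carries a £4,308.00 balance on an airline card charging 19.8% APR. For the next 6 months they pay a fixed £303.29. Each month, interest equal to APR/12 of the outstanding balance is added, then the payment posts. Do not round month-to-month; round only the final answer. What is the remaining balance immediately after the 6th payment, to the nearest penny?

£2,856.00

Monthly rate r = 19.8%/12 = 1.65% = 0.0165.
Each month: B ← B·(1+r) − £303.29.
Month 1: interest £71.08; balance after payment £4,075.79.
Month 2: interest £67.25; balance after payment £3,839.75.
Month 3: interest £63.36; balance after payment £3,599.82.
Month 4: interest £59.40; balance after payment £3,355.93.
Month 5: interest £55.37; balance after payment £3,108.01.
Month 6: interest £51.28; balance after payment £2,856.00.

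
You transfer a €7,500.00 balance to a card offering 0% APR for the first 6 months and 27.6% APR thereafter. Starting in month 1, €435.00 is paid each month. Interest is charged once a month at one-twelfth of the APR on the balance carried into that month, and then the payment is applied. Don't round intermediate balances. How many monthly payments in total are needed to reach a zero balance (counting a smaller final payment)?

20 months

Promo months 1–6 at r₀ = 0%/12 = 0; months 7+ at r₁ = 27.6%/12 = 0.023.
After month 6 (no interest yet): B = €7,500.00 − 6·€435.00 = €4,890.00.
Then at r₁ with €435.00/mo: n₂ = −ln(1 − r₁·B/P)/ln(1+r₁) ≈ 13.16 → 14 more payments.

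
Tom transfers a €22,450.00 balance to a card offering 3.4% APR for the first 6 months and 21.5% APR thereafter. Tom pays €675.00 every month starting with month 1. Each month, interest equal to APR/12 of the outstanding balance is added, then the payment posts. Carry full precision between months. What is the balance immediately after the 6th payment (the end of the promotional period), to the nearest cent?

€18,755.57

Promo months 1–6 at r₀ = 3.4%/12 = 0.00283333; months 7+ at r₁ = 21.5%/12 = 0.0179167.
After month 6: iterate B ← B·(1+r₀) − €675.00 for 6 months → €18,755.57.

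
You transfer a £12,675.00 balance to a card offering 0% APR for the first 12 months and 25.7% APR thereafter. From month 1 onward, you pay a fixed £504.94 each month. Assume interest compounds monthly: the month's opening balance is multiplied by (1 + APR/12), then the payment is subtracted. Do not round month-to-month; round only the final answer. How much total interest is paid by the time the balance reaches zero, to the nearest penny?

£1,233.28

Promo months 1–12 at r₀ = 0%/12 = 0; months 13+ at r₁ = 25.7%/12 = 0.0214167.
After month 12 (no interest yet): B = £12,675.00 − 12·£504.94 = £6,615.72.
Then at r₁ with £504.94/mo: n₂ = −ln(1 − r₁·B/P)/ln(1+r₁) ≈ 15.54 → 16 more payments.
Total paid = 27·£504.94 + £274.90 = £13,908.28; interest = £13,908.28 − £12,675.00 = £1,233.28.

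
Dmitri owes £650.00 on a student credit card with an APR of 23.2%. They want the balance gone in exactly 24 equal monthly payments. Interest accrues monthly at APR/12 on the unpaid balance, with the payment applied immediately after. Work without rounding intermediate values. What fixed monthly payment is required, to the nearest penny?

£34.11

Monthly rate r = 23.2%/12 = 1.93333% = 0.0193333.
Level-payment amortization: P = B₀·r / (1 − (1+r)^(−n)) = 650.00·0.0193333 / (1 − 1.01933^(−24)).
Denominator 1 − (1+r)^(−24) = 0.368445888.
P = 12.5667 / 0.368445888 ≈ 34.11.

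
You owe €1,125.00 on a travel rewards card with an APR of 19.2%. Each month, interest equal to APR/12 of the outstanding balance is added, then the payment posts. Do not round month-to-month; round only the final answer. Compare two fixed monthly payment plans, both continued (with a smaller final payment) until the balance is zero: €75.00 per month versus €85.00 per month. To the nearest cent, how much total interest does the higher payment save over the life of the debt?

Monthly rate r = 19.2%/12 = 1.6% = 0.016.
At €75.00/mo: n = ⌈−ln(1 − rB₀/P)/ln(1+r)⌉ = 18 payments (last €21.81); total interest = total paid − €1,125.00 = €171.81.
At €85.00/mo: 15 payments (last €84.25); total interest €149.25.
Interest saved = €171.81 − €149.25 = €22.56.

€22.56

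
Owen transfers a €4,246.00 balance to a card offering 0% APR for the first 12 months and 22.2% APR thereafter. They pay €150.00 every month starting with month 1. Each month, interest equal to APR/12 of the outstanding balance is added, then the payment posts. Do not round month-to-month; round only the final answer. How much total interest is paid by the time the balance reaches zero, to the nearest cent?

Promo months 1–12 at r₀ = 0%/12 = 0; months 13+ at r₁ = 22.2%/12 = 0.0185.
After month 12 (no interest yet): B = €4,246.00 − 12·€150.00 = €2,446.00.
Then at r₁ with €150.00/mo: n₂ = −ln(1 − r₁·B/P)/ln(1+r₁) ≈ 19.59 → 20 more payments.
Total paid = 31·€150.00 + €88.55 = €4,738.55; interest = €4,738.55 − €4,246.00 = €492.55.

€492.55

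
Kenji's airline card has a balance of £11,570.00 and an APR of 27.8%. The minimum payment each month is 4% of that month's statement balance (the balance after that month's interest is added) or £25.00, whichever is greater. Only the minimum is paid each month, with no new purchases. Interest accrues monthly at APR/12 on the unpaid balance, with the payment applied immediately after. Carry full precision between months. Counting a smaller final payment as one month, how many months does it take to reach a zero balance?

Monthly rate r = 27.8%/12 = 2.31667% = 0.0231667.
While 4% of the post-interest balance exceeds £25.00, each month B ← (B·(1+r))·(1 − 0.04), i.e. B shrinks by the factor (1+r)·0.96 = 0.98224.
This holds for months 1–165. Entering month 166 the balance is £601.51; 4% of the post-interest balance is now below £25.00, so the flat £25.00 minimum applies from here.
From month 166 a fixed £25.00 at rate r clears £601.51 in 36 more payments. Total: 165 + 36 = 201 months.

201 months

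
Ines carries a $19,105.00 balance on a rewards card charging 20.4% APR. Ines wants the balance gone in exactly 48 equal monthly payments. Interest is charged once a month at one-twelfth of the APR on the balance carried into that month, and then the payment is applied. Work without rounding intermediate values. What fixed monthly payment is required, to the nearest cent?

Monthly rate r = 20.4%/12 = 1.7% = 0.017.
Level-payment amortization: P = B₀·r / (1 − (1+r)^(−n)) = 19105.00·0.017 / (1 − 1.017^(−48)).
Denominator 1 − (1+r)^(−48) = 0.554759912.
P = 324.785 / 0.554759912 ≈ 585.45.

$585.45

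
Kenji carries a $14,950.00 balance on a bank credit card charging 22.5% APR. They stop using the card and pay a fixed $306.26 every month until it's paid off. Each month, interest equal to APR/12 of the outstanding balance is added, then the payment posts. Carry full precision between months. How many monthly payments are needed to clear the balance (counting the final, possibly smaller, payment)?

Monthly rate r = 22.5%/12 = 1.875% = 0.01875.
Recurrence: B ← B·(1+r) − $306.26.
Month 1: interest $280.31; balance after payment $14,924.05.
Month 2: interest $279.83; balance after payment $14,897.62.
Closed form: n = −ln(1 − rB₀/P)/ln(1+r) = −ln(0.084724)/ln(1.01875) ≈ 132.876, so the balance reaches zero during payment 133.

133 payments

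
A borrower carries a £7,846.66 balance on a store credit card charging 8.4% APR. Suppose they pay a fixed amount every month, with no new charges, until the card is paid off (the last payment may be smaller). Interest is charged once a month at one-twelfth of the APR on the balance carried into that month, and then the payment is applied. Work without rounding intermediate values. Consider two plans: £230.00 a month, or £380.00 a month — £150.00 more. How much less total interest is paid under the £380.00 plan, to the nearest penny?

£492.25

Monthly rate r = 8.4%/12 = 0.7% = 0.007.
At £230.00/mo: n = ⌈−ln(1 − rB₀/P)/ln(1+r)⌉ = 40 payments (last £27.29); total interest = total paid − £7,846.66 = £1,150.63.
At £380.00/mo: 23 payments (last £145.04); total interest £658.38.
Interest saved = £1,150.63 − £658.38 = £492.25.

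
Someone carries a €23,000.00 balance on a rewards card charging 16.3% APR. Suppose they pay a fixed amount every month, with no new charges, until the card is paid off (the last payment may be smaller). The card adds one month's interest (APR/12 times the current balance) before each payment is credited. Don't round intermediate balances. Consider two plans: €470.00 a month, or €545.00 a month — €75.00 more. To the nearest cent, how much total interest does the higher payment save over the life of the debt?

Monthly rate r = 16.3%/12 = 1.35833% = 0.0135833.
At €470.00/mo: n = ⌈−ln(1 − rB₀/P)/ln(1+r)⌉ = 81 payments (last €467.71); total interest = total paid − €23,000.00 = €15,067.71.
At €545.00/mo: 64 payments (last €62.87); total interest €11,397.87.
Interest saved = €15,067.71 − €11,397.87 = €3,669.84.

€3,669.84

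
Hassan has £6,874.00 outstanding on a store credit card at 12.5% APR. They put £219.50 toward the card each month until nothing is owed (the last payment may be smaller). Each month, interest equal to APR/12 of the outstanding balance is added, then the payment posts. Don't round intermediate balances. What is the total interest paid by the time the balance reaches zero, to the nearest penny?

£1,489.52

Monthly rate r = 12.5%/12 = 1.04167% = 0.0104167.
Payoff takes n = ⌈−ln(1 − rB₀/P)/ln(1+r)⌉ = ⌈38.102⌉ = 39 payments; the last is £22.52.
Total paid = 38·£219.50 + £22.52 = £8,363.52.
Total interest = total paid − principal = £8,363.52 − £6,874.00 = £1,489.52.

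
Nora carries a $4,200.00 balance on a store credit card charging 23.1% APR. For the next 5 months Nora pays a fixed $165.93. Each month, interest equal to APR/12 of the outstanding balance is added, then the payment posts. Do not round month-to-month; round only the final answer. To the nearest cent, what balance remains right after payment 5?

Monthly rate r = 23.1%/12 = 1.925% = 0.01925.
Each month: B ← B·(1+r) − $165.93.
Month 1: interest $80.85; balance after payment $4,114.92.
Month 2: interest $79.21; balance after payment $4,028.20.
Month 3: interest $77.54; balance after payment $3,939.82.
Month 4: interest $75.84; balance after payment $3,849.73.
Month 5: interest $74.11; balance after payment $3,757.90.

$3,757.90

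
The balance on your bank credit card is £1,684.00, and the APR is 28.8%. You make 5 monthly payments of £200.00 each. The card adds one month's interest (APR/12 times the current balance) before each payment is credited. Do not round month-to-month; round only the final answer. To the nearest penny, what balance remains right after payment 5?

£846.85

Monthly rate r = 28.8%/12 = 2.4% = 0.024.
Each month: B ← B·(1+r) − £200.00.
Month 1: interest £40.42; balance after payment £1,524.42.
Month 2: interest £36.59; balance after payment £1,361.00.
Month 3: interest £32.66; balance after payment £1,193.67.
Month 4: interest £28.65; balance after payment £1,022.31.
Month 5: interest £24.54; balance after payment £846.85.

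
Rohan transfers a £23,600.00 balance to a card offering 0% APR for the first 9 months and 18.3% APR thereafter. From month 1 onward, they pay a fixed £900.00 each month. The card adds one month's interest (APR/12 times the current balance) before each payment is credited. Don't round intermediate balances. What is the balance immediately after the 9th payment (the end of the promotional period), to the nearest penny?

Promo months 1–9 at r₀ = 0%/12 = 0; months 10+ at r₁ = 18.3%/12 = 0.01525.
After month 9 (no interest yet): B = £23,600.00 − 9·£900.00 = £15,500.00.

£15,500.00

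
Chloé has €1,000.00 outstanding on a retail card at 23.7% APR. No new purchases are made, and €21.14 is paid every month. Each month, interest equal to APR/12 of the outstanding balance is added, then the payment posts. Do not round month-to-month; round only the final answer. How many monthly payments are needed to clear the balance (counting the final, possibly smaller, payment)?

140 months

Monthly rate r = 23.7%/12 = 1.975% = 0.01975.
Recurrence: B ← B·(1+r) − €21.14.
Month 1: interest €19.75; balance after payment €998.61.
Month 2: interest €19.72; balance after payment €997.19.
Closed form: n = −ln(1 − rB₀/P)/ln(1+r) = −ln(0.065752)/ln(1.01975) ≈ 139.172, so the balance reaches zero during payment 140.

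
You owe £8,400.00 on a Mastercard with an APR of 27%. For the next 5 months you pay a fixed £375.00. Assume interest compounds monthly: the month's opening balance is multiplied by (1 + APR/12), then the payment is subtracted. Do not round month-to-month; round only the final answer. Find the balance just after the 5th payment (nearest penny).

Monthly rate r = 27%/12 = 2.25% = 0.0225.
Each month: B ← B·(1+r) − £375.00.
Month 1: interest £189.00; balance after payment £8,214.00.
Month 2: interest £184.81; balance after payment £8,023.82.
Month 3: interest £180.54; balance after payment £7,829.35.
Month 4: interest £176.16; balance after payment £7,630.51.
Month 5: interest £171.69; balance after payment £7,427.20.

£7,427.20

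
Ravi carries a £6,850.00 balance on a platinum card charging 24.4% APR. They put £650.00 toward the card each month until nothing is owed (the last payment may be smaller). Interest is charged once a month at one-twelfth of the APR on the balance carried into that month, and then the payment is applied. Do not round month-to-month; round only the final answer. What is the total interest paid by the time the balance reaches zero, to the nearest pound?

Monthly rate r = 24.4%/12 = 2.03333% = 0.0203333.
Payoff takes n = ⌈−ln(1 − rB₀/P)/ln(1+r)⌉ = ⌈11.980⌉ = 12 payments; the last is £637.37.
Total paid = 11·£650.00 + £637.37 = £7,787.37.
Total interest = total paid − principal = £7,787.37 − £6,850.00 = £937.37.

£937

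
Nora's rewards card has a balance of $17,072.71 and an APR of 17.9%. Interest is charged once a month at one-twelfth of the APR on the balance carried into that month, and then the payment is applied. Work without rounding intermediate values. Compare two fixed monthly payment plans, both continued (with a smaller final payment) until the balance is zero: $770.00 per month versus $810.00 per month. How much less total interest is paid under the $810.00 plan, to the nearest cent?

Monthly rate r = 17.9%/12 = 1.49167% = 0.0149167.
At $770.00/mo: n = ⌈−ln(1 − rB₀/P)/ln(1+r)⌉ = 28 payments (last $94.39); total interest = total paid − $17,072.71 = $3,811.68.
At $810.00/mo: 26 payments (last $401.14); total interest $3,578.43.
Interest saved = $3,811.68 − $3,578.43 = $233.25.

$233.25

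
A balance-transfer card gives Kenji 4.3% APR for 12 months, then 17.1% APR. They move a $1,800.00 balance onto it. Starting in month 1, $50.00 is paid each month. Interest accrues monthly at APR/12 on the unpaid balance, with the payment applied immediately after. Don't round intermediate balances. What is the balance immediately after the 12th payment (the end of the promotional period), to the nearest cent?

$1,266.98

Promo months 1–12 at r₀ = 4.3%/12 = 0.00358333; months 13+ at r₁ = 17.1%/12 = 0.01425.
After month 12: iterate B ← B·(1+r₀) − $50.00 for 12 months → $1,266.98.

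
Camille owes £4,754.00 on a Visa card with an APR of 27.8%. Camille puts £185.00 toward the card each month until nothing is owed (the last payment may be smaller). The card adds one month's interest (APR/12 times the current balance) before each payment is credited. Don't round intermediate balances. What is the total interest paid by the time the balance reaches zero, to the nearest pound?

Monthly rate r = 27.8%/12 = 2.31667% = 0.0231667.
Payoff takes n = ⌈−ln(1 − rB₀/P)/ln(1+r)⌉ = ⌈39.501⌉ = 40 payments; the last is £93.16.
Total paid = 39·£185.00 + £93.16 = £7,308.16.
Total interest = total paid − principal = £7,308.16 − £4,754.00 = £2,554.16.

£2,554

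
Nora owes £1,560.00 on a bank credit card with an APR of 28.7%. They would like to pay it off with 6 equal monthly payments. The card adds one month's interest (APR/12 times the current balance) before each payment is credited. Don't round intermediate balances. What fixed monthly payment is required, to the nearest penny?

Monthly rate r = 28.7%/12 = 2.39167% = 0.0239167.
Level-payment amortization: P = B₀·r / (1 − (1+r)^(−n)) = 1560.00·0.0239167 / (1 − 1.02392^(−6)).
Denominator 1 − (1+r)^(−6) = 0.132214625.
P = 37.31 / 0.132214625 ≈ 282.19.

£282.19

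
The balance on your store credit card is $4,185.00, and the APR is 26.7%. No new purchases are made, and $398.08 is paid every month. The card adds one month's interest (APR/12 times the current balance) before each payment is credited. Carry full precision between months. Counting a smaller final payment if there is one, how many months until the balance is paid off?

13 payments

Monthly rate r = 26.7%/12 = 2.225% = 0.02225.
Recurrence: B ← B·(1+r) − $398.08.
Month 1: interest $93.12; balance after payment $3,880.04.
Month 2: interest $86.33; balance after payment $3,568.29.
Closed form: n = −ln(1 − rB₀/P)/ln(1+r) = −ln(0.76609)/ln(1.02225) ≈ 12.108, so the balance reaches zero during payment 13.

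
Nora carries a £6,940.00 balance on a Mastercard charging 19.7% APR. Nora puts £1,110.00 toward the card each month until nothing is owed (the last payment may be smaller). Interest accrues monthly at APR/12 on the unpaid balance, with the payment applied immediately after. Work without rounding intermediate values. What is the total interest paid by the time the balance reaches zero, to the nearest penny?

£444.58

Monthly rate r = 19.7%/12 = 1.64167% = 0.0164167.
Payoff takes n = ⌈−ln(1 − rB₀/P)/ln(1+r)⌉ = ⌈6.651⌉ = 7 payments; the last is £724.58.
Total paid = 6·£1,110.00 + £724.58 = £7,384.58.
Total interest = total paid − principal = £7,384.58 − £6,940.00 = £444.58.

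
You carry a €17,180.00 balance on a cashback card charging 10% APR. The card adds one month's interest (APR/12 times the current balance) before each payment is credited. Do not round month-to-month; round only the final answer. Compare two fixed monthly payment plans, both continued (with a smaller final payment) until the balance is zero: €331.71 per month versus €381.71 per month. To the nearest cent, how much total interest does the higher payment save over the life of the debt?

Monthly rate r = 10%/12 = 0.833333% = 0.00833333.
At €331.71/mo: n = ⌈−ln(1 − rB₀/P)/ln(1+r)⌉ = 69 payments (last €24.66); total interest = total paid − €17,180.00 = €5,400.94.
At €381.71/mo: 57 payments (last €247.69); total interest €4,443.45.
Interest saved = €5,400.94 − €4,443.45 = €957.49.

€957.49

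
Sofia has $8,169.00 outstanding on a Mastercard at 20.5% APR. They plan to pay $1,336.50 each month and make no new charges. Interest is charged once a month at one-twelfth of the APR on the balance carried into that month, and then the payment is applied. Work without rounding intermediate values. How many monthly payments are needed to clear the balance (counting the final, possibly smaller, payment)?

7 months

Monthly rate r = 20.5%/12 = 1.70833% = 0.0170833.
Recurrence: B ← B·(1+r) − $1,336.50.
Month 1: interest $139.55; balance after payment $6,972.05.
Month 2: interest $119.11; balance after payment $5,754.66.
Closed form: n = −ln(1 − rB₀/P)/ln(1+r) = −ln(0.89558)/ln(1.01708) ≈ 6.510, so the balance reaches zero during payment 7.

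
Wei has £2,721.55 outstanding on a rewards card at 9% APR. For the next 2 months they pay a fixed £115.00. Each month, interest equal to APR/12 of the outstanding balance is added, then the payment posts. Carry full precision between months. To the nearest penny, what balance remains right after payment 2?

Monthly rate r = 9%/12 = 0.75% = 0.0075.
Each month: B ← B·(1+r) − £115.00.
Month 1: interest £20.41; balance after payment £2,626.96.
Month 2: interest £19.70; balance after payment £2,531.66.

£2,531.66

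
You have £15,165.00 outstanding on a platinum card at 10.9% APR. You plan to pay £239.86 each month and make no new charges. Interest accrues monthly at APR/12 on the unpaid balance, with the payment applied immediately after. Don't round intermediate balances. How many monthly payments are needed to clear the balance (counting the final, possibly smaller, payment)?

95 months

Monthly rate r = 10.9%/12 = 0.908333% = 0.00908333.
Recurrence: B ← B·(1+r) − £239.86.
Month 1: interest £137.75; balance after payment £15,062.89.
Month 2: interest £136.82; balance after payment £14,959.85.
Closed form: n = −ln(1 − rB₀/P)/ln(1+r) = −ln(0.42571)/ln(1.00908) ≈ 94.444, so the balance reaches zero during payment 95.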